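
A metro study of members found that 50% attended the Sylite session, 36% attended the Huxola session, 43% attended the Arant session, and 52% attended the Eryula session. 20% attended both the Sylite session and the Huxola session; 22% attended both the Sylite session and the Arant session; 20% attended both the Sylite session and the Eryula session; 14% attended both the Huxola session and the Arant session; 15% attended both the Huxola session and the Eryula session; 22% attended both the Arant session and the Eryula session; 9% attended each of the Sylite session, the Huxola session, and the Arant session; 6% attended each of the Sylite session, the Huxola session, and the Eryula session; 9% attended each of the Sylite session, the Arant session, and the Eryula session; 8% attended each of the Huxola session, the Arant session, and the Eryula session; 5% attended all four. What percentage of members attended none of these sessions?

P(≥1) = 50 + 36 + 43 + 52 − 20 − 22 − 20 − 14 − 15 − 22 + 9 + 6 + 9 + 8 − 5 = 95%
P(none) = 100% − 95% = 5%

5%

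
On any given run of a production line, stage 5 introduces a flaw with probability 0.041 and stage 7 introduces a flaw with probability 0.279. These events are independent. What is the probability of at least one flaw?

Since the events are independent, P(none) is the product of the individual non-occurrence probabilities.
P(none) = (1 − 0.041) × (1 − 0.279) = 0.959 × 0.721 = 0.691439
P(at least one) = 1 − 0.691439 = 0.308561

0.308561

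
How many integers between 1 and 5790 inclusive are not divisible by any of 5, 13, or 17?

Inclusion–exclusion gives
1158 + 445 + 340 − 89 − 68 − 26 + 5 = 1765
5790 − 1765 = 4025

4025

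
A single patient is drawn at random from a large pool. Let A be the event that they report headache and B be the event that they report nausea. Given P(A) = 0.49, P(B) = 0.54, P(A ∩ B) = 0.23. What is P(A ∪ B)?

0.80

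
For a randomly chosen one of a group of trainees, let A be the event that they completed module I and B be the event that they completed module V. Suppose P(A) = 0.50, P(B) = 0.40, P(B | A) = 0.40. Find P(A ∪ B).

P(A ∩ B) = P(A)·P(B|A) = 0.50 × 0.40 = 0.20
By inclusion-exclusion,
P(A ∪ B) = 0.50 + 0.40 − 0.20 = 0.70

0.70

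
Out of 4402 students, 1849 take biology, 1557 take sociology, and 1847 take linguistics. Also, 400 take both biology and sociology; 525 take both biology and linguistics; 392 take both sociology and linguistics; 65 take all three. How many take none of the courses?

401

By inclusion-exclusion,
N(≥1) = 1849 + 1557 + 1847 − 400 − 525 − 392 + 65 = 4001
None: 4402 − 4001 = 401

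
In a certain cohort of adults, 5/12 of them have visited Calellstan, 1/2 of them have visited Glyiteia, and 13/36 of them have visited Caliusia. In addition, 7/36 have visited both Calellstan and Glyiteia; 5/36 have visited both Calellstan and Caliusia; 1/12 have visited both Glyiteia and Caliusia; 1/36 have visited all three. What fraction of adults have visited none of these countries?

1/9

By inclusion–exclusion:
P(at least one) = 5/12 + 1/2 + 13/36 − 7/36 − 5/36 − 1/12 + 1/36 = 8/9
P(none) = 1 − 8/9 = 1/9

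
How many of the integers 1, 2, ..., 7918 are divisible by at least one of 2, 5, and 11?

⌊7918/2⌋ + ⌊7918/5⌋ + ⌊7918/11⌋ − ⌊7918/10⌋ − ⌊7918/22⌋ − ⌊7918/55⌋ + ⌊7918/110⌋ = 3959 + 1583 + 719 − 791 − 359 − 143 + 71 = 5039

5039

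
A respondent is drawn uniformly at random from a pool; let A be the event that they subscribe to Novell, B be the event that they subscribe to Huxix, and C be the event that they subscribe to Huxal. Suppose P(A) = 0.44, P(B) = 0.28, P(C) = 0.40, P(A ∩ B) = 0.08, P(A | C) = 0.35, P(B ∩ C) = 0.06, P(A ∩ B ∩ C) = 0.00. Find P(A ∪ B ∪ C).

P(A ∩ C) = P(C)·P(A|C) = 0.40 × 0.35 = 0.14
Inclusion–exclusion gives
P(A ∪ B ∪ C) = 0.44 + 0.28 + 0.40 − 0.08 − 0.14 − 0.06 + 0.00 = 0.84

0.84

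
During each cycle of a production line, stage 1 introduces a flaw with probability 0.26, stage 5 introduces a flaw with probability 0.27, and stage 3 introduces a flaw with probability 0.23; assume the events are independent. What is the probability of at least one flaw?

Independence gives P(none) = ∏(1 − pᵢ).
P(none) = (1 − 0.26) × (1 − 0.27) × (1 − 0.23) = 0.74 × 0.73 × 0.77 = 0.415954
P(at least one) = 1 − 0.415954 = 0.584046

0.584046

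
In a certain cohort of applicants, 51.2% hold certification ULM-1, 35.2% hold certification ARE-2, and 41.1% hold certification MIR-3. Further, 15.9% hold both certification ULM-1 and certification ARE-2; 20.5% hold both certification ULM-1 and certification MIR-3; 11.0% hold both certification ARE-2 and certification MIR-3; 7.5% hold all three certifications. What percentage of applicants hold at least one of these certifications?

87.6%

By inclusion-exclusion,
P(≥1) = 51.2 + 35.2 + 41.1 − 15.9 − 20.5 − 11.0 + 7.5 = 87.6%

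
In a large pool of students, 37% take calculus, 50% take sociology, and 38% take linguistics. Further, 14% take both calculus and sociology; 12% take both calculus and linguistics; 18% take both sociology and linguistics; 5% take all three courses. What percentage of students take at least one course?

86%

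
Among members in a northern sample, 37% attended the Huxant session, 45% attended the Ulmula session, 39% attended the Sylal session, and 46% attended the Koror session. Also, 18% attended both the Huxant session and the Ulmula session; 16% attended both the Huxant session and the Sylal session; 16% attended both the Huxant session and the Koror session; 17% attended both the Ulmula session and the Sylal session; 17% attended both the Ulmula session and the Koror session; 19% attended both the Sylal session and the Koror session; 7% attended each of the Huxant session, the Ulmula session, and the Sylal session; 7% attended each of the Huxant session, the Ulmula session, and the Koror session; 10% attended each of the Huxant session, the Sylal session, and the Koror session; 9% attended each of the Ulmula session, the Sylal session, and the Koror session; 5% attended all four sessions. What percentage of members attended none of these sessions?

8%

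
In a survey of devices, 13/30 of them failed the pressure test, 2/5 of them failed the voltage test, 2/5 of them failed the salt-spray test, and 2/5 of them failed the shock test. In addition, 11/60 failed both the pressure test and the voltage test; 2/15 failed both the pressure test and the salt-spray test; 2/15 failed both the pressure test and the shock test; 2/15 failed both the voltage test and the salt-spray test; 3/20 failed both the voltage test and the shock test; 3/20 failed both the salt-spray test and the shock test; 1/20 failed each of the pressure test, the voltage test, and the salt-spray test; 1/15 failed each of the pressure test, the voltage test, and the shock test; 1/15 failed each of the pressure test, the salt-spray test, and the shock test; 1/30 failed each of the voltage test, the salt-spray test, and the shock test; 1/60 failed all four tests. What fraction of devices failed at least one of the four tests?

P(≥1) = 13/30 + 2/5 + 2/5 + 2/5 − 11/60 − 2/15 − 2/15 − 2/15 − 3/20 − 3/20 + 1/20 + 1/15 + 1/15 + 1/30 − 1/60 = 19/20

19/20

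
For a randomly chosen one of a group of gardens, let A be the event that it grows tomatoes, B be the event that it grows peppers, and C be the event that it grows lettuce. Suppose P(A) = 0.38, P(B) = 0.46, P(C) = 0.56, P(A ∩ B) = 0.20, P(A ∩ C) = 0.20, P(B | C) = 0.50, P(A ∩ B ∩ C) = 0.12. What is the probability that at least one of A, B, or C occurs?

0.84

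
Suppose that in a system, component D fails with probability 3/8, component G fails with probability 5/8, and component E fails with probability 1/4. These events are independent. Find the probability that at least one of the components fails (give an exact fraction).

211/256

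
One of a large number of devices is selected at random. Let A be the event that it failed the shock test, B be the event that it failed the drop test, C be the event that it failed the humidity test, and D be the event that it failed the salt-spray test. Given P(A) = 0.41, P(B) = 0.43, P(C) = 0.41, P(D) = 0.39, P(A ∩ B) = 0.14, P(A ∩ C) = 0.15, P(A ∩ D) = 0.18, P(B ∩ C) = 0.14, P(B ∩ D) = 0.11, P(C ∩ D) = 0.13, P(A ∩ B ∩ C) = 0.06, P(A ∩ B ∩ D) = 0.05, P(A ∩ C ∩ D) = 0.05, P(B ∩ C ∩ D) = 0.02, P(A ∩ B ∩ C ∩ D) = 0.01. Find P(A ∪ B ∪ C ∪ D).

Using inclusion–exclusion:
P(A ∪ B ∪ C ∪ D) = 0.41 + 0.43 + 0.41 + 0.39 − 0.14 − 0.15 − 0.18 − 0.14 − 0.11 − 0.13 + 0.06 + 0.05 + 0.05 + 0.02 − 0.01 = 0.96

0.96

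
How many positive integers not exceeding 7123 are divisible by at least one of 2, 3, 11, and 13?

5130

Apply inclusion-exclusion:
3561 + 2374 + 647 + 547 − 1187 − 323 − 273 − 215 − 182 − 49 + 107 + 91 + 24 + 16 − 8 = 5130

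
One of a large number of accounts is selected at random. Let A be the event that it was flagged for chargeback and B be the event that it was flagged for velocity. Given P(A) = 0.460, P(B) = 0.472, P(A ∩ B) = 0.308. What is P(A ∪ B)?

0.624

P(A ∪ B) = 0.460 + 0.472 − 0.308 = 0.624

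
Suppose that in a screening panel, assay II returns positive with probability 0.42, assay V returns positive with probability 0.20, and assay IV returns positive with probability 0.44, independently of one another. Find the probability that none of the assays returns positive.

Since the events are independent, P(none) is the product of the individual non-occurrence probabilities.
P(none) = (1 − 0.42) × (1 − 0.20) × (1 − 0.44) = 0.58 × 0.80 × 0.56 = 0.25984

0.25984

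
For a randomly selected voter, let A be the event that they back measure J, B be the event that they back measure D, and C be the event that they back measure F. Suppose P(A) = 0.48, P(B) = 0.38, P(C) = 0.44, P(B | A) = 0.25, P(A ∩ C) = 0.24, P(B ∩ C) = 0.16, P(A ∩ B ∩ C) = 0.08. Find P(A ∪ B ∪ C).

P(A ∩ B) = P(A)·P(B|A) = 0.48 × 0.25 = 0.12
P(A ∪ B ∪ C) = 0.48 + 0.38 + 0.44 − 0.12 − 0.24 − 0.16 + 0.08 = 0.86

0.86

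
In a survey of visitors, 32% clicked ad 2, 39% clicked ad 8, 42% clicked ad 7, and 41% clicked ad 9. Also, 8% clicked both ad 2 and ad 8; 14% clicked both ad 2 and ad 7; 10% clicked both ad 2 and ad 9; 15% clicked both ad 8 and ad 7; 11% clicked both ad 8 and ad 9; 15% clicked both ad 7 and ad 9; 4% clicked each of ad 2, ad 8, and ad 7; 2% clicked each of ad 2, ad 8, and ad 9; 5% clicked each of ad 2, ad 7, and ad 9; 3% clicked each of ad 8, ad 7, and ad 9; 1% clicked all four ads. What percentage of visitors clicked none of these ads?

6%

Apply inclusion-exclusion:
P(at least one) = 32 + 39 + 42 + 41 − 8 − 14 − 10 − 15 − 11 − 15 + 4 + 2 + 5 + 3 − 1 = 94%
P(none) = 100% − 94% = 6%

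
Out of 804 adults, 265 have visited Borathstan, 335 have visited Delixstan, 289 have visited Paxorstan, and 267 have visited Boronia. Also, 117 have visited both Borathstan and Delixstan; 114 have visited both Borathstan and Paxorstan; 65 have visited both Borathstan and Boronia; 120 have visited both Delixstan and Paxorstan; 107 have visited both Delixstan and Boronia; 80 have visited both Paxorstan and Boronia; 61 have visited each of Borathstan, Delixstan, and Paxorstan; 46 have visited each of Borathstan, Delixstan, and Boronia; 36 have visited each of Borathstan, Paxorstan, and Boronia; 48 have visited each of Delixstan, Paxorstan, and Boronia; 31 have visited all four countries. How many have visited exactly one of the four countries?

399

Using the inclusion–exclusion count for exactly one event:
|exactly one| = 265 + 335 + 289 + 267 − 2·117 − 2·114 − 2·65 − 2·120 − 2·107 − 2·80 + 3·61 + 3·46 + 3·36 + 3·48 − 4·31 = 399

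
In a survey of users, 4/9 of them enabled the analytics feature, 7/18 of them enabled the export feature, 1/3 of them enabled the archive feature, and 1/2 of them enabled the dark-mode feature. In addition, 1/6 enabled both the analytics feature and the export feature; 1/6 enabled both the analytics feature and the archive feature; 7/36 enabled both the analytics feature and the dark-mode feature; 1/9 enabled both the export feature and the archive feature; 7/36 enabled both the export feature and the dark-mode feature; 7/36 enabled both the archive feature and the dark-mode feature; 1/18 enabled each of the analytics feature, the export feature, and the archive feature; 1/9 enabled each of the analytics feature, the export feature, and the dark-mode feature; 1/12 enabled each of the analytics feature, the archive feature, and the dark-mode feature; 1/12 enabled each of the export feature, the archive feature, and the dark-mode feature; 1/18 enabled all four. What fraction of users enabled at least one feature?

By inclusion-exclusion,
P(≥1) = 4/9 + 7/18 + 1/3 + 1/2 − 1/6 − 1/6 − 7/36 − 1/9 − 7/36 − 7/36 + 1/18 + 1/9 + 1/12 + 1/12 − 1/18 = 11/12

11/12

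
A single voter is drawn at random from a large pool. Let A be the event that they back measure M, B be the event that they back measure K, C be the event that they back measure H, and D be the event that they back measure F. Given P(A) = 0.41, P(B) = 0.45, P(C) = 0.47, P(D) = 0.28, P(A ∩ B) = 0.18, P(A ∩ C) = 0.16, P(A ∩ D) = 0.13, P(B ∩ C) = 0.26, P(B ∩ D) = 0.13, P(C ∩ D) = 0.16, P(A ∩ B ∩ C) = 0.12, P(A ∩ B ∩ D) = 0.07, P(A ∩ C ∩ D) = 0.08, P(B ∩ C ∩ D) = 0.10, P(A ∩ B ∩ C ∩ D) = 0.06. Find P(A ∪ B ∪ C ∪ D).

P(A ∪ B ∪ C ∪ D) = 0.41 + 0.45 + 0.47 + 0.28 − 0.18 − 0.16 − 0.13 − 0.26 − 0.13 − 0.16 + 0.12 + 0.07 + 0.08 + 0.10 − 0.06 = 0.90

0.90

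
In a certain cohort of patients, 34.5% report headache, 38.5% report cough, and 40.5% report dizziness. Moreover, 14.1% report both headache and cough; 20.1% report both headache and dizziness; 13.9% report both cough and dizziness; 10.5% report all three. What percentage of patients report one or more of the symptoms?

By inclusion-exclusion,
P(≥1) = 34.5 + 38.5 + 40.5 − 14.1 − 20.1 − 13.9 + 10.5 = 75.9%

75.9%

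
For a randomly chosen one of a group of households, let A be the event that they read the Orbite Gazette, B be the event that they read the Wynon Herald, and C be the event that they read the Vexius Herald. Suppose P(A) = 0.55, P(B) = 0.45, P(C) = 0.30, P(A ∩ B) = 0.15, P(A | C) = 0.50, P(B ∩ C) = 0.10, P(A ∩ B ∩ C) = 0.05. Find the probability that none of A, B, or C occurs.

0.05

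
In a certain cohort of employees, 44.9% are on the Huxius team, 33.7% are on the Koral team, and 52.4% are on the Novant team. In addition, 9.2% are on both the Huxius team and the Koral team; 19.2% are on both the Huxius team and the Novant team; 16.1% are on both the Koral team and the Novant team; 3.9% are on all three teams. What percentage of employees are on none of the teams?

9.6%

By inclusion–exclusion:
P(≥1) = 44.9 + 33.7 + 52.4 − 9.2 − 19.2 − 16.1 + 3.9 = 90.4%
P(none) = 100% − 90.4% = 9.6%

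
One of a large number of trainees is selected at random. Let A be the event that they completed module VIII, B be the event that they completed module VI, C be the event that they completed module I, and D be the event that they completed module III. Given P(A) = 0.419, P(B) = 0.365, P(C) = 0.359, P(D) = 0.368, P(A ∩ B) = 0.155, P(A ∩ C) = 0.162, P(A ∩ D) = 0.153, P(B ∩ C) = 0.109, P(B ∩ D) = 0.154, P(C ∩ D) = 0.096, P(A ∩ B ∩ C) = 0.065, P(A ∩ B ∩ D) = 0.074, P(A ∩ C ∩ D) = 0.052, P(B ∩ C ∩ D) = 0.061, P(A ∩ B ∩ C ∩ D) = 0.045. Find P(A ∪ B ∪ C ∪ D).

P(A ∪ B ∪ C ∪ D) = 0.419 + 0.365 + 0.359 + 0.368 − 0.155 − 0.162 − 0.153 − 0.109 − 0.154 − 0.096 + 0.065 + 0.074 + 0.052 + 0.061 − 0.045 = 0.889

0.889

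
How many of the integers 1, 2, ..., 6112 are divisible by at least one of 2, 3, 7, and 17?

4469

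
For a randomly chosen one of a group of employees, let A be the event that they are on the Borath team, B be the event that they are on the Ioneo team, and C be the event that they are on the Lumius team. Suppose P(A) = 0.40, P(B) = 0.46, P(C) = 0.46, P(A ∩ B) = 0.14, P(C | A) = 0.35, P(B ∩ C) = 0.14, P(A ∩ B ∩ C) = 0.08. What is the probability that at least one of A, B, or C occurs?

P(A ∩ C) = P(A)·P(C|A) = 0.40 × 0.35 = 0.14
By inclusion–exclusion:
P(A ∪ B ∪ C) = 0.40 + 0.46 + 0.46 − 0.14 − 0.14 − 0.14 + 0.08 = 0.98

0.98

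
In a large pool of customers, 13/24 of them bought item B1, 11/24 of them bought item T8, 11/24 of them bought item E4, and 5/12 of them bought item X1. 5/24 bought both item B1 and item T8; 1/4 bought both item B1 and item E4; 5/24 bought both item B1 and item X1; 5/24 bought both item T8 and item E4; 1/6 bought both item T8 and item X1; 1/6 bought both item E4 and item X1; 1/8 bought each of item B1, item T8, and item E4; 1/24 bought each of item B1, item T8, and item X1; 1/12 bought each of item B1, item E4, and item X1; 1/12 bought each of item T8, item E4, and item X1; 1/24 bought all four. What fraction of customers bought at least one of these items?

By inclusion–exclusion:
P(≥1) = 13/24 + 11/24 + 11/24 + 5/12 − 5/24 − 1/4 − 5/24 − 5/24 − 1/6 − 1/6 + 1/8 + 1/24 + 1/12 + 1/12 − 1/24 = 23/24

23/24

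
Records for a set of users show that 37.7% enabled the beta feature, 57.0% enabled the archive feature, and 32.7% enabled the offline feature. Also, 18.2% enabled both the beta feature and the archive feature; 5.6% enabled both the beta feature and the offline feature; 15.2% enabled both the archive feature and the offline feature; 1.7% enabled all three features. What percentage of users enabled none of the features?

By inclusion-exclusion,
P(at least one) = 37.7 + 57.0 + 32.7 − 18.2 − 5.6 − 15.2 + 1.7 = 90.1%
P(none) = 100% − 90.1% = 9.9%

9.9%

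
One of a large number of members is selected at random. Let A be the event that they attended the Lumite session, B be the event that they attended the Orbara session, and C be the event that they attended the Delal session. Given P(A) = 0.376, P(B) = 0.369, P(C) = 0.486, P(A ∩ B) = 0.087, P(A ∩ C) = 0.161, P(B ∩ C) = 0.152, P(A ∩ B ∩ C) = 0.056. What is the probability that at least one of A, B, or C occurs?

0.887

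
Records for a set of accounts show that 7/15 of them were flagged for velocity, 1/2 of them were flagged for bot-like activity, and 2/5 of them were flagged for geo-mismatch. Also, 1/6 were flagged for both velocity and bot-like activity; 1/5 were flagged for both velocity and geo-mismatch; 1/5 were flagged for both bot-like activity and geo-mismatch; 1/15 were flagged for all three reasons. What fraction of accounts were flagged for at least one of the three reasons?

13/15

P(≥1) = 7/15 + 1/2 + 2/5 − 1/6 − 1/5 − 1/5 + 1/15 = 13/15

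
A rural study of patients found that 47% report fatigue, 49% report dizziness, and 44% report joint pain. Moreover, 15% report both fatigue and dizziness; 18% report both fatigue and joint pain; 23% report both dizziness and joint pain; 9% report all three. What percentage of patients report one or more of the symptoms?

P(≥1) = 47 + 49 + 44 − 15 − 18 − 23 + 9 = 93%

93%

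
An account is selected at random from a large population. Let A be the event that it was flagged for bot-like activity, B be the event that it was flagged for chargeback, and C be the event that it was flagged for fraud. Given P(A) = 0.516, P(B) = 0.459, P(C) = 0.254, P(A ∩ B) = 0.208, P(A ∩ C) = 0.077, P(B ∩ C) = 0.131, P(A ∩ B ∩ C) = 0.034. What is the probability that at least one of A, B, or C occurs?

0.847

P(A ∪ B ∪ C) = 0.516 + 0.459 + 0.254 − 0.208 − 0.077 − 0.131 + 0.034 = 0.847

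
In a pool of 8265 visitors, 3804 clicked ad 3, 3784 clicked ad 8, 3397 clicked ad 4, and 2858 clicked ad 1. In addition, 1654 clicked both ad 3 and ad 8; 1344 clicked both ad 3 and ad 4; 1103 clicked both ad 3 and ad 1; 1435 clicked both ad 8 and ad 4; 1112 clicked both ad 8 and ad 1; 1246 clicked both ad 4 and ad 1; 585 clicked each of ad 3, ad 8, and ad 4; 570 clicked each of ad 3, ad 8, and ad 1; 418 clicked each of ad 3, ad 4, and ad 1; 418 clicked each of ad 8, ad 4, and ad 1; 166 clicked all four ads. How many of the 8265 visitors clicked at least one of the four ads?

N(≥1) = 3804 + 3784 + 3397 + 2858 − 1654 − 1344 − 1103 − 1435 − 1112 − 1246 + 585 + 570 + 418 + 418 − 166 = 7774

7774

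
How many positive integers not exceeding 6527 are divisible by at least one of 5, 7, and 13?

2396

1305 + 932 + 502 − 186 − 100 − 71 + 14 = 2396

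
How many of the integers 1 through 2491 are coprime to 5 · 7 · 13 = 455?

floor(2491/5) + floor(2491/7) + floor(2491/13) − floor(2491/35) − floor(2491/65) − floor(2491/91) + floor(2491/455) = 498 + 355 + 191 − 71 − 38 − 27 + 5 = 913
2491 − 913 = 1578

1578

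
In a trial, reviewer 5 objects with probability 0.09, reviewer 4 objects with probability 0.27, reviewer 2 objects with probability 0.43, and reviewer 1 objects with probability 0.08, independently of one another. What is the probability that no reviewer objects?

Since the events are independent, P(none) is the product of the individual non-occurrence probabilities.
P(none) = (1 − 0.09) × (1 − 0.27) × (1 − 0.43) × (1 − 0.08) = 0.91 × 0.73 × 0.57 × 0.92 = 0.34835892

0.34835892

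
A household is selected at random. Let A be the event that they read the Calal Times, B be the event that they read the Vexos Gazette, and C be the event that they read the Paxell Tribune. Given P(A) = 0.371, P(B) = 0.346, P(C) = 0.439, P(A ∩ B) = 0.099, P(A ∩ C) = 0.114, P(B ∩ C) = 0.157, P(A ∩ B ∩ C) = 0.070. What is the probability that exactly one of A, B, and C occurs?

0.626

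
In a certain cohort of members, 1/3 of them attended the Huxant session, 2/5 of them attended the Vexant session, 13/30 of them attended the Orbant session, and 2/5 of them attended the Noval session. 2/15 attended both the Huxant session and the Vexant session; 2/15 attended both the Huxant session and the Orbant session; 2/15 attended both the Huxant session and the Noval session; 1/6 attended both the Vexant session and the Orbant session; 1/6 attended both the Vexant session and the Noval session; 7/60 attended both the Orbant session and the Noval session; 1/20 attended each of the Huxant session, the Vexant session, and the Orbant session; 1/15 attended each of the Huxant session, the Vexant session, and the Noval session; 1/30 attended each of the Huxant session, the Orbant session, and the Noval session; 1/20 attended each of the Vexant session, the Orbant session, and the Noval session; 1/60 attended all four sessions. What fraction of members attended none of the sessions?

Inclusion–exclusion gives
P(union) = 1/3 + 2/5 + 13/30 + 2/5 − 2/15 − 2/15 − 2/15 − 1/6 − 1/6 − 7/60 + 1/20 + 1/15 + 1/30 + 1/20 − 1/60 = 9/10
P(none) = 1 − 9/10 = 1/10

1/10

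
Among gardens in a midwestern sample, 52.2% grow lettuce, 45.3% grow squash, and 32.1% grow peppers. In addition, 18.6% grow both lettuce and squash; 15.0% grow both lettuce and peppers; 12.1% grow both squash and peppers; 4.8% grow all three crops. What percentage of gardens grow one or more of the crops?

88.7%

P(union) = 52.2 + 45.3 + 32.1 − 18.6 − 15.0 − 12.1 + 4.8 = 88.7%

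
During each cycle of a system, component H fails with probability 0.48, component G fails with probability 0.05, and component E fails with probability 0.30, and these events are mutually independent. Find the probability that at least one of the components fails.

0.6542

P(none) = (1 − 0.48) × (1 − 0.05) × (1 − 0.30) = 0.52 × 0.95 × 0.70 = 0.3458
P(at least one) = 1 − 0.3458 = 0.6542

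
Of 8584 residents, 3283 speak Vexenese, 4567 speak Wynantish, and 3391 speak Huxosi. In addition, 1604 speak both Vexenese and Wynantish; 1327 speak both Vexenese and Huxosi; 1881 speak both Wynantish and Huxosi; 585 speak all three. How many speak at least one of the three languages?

7014

|union| = 3283 + 4567 + 3391 − 1604 − 1327 − 1881 + 585 = 7014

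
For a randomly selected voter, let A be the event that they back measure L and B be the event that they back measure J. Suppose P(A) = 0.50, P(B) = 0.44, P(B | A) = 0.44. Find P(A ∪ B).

0.72

P(A ∩ B) = P(A)·P(B|A) = 0.50 × 0.44 = 0.22
Inclusion–exclusion gives
P(A ∪ B) = 0.50 + 0.44 − 0.22 = 0.72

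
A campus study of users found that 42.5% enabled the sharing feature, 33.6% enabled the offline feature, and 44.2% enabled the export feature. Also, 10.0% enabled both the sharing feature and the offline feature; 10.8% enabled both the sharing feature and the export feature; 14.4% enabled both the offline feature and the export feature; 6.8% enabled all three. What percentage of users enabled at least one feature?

P(at least one) = 42.5 + 33.6 + 44.2 − 10.0 − 10.8 − 14.4 + 6.8 = 91.9%

91.9%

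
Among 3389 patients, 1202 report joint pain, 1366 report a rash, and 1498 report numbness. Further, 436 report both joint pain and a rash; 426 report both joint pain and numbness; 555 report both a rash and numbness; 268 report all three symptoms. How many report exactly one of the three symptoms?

|exactly one| = 1202 + 1366 + 1498 − 2·436 − 2·426 − 2·555 + 3·268 = 2036

2036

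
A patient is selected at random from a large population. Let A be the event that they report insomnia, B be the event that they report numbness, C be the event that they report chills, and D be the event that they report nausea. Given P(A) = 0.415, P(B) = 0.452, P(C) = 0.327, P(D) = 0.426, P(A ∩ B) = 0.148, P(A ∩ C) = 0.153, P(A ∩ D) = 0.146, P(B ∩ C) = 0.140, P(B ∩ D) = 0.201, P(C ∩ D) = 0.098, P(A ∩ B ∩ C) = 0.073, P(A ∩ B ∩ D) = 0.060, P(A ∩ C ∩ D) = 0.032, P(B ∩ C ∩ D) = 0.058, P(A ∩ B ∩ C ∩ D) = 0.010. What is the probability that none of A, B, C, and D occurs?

P(A ∪ B ∪ C ∪ D) = 0.415 + 0.452 + 0.327 + 0.426 − 0.148 − 0.153 − 0.146 − 0.140 − 0.201 − 0.098 + 0.073 + 0.060 + 0.032 + 0.058 − 0.010 = 0.947
P(none) = 1 − 0.947 = 0.053

0.053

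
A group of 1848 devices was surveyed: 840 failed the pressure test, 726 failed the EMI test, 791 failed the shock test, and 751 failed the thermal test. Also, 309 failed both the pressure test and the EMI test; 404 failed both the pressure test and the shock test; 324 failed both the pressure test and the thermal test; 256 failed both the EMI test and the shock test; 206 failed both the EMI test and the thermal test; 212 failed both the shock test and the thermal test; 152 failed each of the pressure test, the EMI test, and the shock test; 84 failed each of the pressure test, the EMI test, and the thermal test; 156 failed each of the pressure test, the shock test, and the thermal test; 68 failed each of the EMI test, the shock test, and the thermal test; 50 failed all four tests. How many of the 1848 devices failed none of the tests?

41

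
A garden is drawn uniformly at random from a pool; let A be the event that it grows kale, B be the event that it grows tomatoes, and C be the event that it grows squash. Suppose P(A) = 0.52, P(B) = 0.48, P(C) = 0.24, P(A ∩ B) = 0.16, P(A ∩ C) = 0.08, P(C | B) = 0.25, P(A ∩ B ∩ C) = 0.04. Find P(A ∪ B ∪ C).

0.92

P(B ∩ C) = P(B)·P(C|B) = 0.48 × 0.25 = 0.12
Inclusion–exclusion gives
P(A ∪ B ∪ C) = 0.52 + 0.48 + 0.24 − 0.16 − 0.08 − 0.12 + 0.04 = 0.92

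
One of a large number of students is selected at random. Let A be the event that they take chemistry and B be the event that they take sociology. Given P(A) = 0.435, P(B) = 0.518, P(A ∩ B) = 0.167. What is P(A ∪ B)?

0.786

P(A ∪ B) = 0.435 + 0.518 − 0.167 = 0.786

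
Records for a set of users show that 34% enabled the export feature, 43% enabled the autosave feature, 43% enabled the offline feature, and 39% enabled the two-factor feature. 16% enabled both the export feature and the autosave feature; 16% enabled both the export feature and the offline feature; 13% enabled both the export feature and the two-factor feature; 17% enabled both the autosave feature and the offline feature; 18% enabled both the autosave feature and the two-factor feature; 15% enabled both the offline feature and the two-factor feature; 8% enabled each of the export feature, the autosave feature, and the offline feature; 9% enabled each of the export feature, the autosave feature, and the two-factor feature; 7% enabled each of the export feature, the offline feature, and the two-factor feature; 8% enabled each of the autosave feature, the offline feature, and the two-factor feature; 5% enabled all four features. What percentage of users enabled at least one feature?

91%

P(≥1) = 34 + 43 + 43 + 39 − 16 − 16 − 13 − 17 − 18 − 15 + 8 + 9 + 7 + 8 − 5 = 91%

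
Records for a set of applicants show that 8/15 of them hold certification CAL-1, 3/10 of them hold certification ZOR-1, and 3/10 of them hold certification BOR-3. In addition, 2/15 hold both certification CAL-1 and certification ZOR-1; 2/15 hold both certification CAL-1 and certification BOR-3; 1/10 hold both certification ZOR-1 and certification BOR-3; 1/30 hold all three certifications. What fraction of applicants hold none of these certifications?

1/5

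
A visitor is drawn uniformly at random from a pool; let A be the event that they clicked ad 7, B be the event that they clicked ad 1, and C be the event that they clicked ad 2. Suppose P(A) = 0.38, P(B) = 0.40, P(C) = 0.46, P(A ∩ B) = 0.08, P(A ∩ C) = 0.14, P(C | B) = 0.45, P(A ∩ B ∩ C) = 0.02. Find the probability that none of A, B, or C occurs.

P(B ∩ C) = P(B)·P(C|B) = 0.40 × 0.45 = 0.18
Inclusion–exclusion gives
P(A ∪ B ∪ C) = 0.38 + 0.40 + 0.46 − 0.08 − 0.14 − 0.18 + 0.02 = 0.86
P(none) = 1 − 0.86 = 0.14

0.14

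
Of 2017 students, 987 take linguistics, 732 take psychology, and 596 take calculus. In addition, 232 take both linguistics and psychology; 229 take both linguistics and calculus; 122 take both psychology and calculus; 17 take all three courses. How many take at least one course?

1749

|at least one| = 987 + 732 + 596 − 232 − 229 − 122 + 17 = 1749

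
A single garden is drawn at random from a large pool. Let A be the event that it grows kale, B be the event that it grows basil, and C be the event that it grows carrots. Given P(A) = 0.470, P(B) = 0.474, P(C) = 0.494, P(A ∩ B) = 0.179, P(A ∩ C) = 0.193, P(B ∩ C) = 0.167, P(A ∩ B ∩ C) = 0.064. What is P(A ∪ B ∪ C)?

By inclusion-exclusion,
P(A ∪ B ∪ C) = 0.470 + 0.474 + 0.494 − 0.179 − 0.193 − 0.167 + 0.064 = 0.963

0.963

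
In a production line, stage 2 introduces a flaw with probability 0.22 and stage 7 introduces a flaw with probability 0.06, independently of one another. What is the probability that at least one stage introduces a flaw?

0.2668

P(none) = (1 − 0.22) × (1 − 0.06) = 0.78 × 0.94 = 0.7332
P(at least one) = 1 − 0.7332 = 0.2668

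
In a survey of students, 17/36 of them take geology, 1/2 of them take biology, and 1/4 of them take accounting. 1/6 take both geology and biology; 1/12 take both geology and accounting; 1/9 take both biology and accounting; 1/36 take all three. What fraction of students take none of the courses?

By inclusion–exclusion:
P(at least one) = 17/36 + 1/2 + 1/4 − 1/6 − 1/12 − 1/9 + 1/36 = 8/9
P(none) = 1 − 8/9 = 1/9

1/9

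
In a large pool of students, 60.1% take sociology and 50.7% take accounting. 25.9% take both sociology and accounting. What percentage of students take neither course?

15.1%

P(≥1) = 60.1 + 50.7 − 25.9 = 84.9%
P(none) = 100% − 84.9% = 15.1%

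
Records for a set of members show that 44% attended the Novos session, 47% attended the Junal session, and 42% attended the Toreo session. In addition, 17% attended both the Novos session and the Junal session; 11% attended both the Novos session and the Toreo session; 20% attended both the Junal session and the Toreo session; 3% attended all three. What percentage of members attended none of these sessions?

Apply inclusion-exclusion:
P(≥1) = 44 + 47 + 42 − 17 − 11 − 20 + 3 = 88%
P(none) = 100% − 88% = 12%

12%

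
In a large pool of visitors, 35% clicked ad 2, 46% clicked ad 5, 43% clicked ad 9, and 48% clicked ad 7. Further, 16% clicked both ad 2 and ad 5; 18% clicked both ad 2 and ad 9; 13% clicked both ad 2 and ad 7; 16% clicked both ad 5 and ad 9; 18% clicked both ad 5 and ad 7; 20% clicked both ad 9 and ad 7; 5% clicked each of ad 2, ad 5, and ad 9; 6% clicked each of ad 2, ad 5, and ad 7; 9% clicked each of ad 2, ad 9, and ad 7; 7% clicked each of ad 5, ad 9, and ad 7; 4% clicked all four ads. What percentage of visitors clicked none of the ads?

By inclusion–exclusion:
P(≥1) = 35 + 46 + 43 + 48 − 16 − 18 − 13 − 16 − 18 − 20 + 5 + 6 + 9 + 7 − 4 = 94%
P(none) = 100% − 94% = 6%

6%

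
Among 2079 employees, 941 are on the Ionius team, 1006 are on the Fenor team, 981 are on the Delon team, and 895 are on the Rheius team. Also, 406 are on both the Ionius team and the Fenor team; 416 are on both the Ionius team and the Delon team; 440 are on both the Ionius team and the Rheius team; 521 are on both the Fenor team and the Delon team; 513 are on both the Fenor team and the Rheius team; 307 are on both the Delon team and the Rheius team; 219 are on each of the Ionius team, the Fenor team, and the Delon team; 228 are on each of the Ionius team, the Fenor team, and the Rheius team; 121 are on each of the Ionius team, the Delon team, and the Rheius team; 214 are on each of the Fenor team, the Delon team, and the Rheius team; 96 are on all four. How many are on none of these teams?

|at least one| = 941 + 1006 + 981 + 895 − 406 − 416 − 440 − 521 − 513 − 307 + 219 + 228 + 121 + 214 − 96 = 1906
None: 2079 − 1906 = 173

173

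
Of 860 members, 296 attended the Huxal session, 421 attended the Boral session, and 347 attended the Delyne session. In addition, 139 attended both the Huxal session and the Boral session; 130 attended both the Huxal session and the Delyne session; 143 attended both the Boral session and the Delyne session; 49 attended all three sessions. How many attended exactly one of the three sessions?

387

Using the inclusion–exclusion count for exactly one event:
N(exactly one) = 296 + 421 + 347 − 2·139 − 2·130 − 2·143 + 3·49 = 387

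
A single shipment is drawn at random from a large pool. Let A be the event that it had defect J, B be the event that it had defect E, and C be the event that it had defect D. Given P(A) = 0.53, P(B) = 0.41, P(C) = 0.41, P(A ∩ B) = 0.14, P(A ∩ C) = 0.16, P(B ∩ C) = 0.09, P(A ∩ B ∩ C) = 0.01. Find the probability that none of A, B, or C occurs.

0.03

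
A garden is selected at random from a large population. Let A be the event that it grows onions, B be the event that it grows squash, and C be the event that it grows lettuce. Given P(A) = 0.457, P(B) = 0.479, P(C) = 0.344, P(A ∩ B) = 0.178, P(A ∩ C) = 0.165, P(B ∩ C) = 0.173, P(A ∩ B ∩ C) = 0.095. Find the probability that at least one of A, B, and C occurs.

0.859

Using inclusion–exclusion:
P(A ∪ B ∪ C) = 0.457 + 0.479 + 0.344 − 0.178 − 0.165 − 0.173 + 0.095 = 0.859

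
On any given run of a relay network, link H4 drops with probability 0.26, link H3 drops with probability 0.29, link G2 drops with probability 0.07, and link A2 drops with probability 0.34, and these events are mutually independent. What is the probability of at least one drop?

Independence gives P(none) = ∏(1 − pᵢ).
P(none) = (1 − 0.26) × (1 − 0.29) × (1 − 0.07) × (1 − 0.34) = 0.74 × 0.71 × 0.93 × 0.66 = 0.32249052
P(at least one) = 1 − 0.32249052 = 0.67750948

0.67750948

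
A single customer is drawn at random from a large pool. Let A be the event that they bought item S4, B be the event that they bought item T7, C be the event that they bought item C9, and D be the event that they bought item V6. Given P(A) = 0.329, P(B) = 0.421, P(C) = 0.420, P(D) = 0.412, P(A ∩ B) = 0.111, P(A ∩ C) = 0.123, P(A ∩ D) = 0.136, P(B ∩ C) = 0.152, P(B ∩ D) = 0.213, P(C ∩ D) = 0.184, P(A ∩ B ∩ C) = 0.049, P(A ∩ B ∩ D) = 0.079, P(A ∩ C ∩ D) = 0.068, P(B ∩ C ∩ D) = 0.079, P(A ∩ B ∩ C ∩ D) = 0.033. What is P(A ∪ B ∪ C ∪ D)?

0.905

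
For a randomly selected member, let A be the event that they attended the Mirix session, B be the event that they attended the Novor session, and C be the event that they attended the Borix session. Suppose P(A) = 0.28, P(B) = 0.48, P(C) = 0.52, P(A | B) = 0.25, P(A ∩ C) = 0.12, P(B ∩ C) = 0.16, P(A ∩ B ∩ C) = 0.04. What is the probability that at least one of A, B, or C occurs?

0.92

P(A ∩ B) = P(B)·P(A|B) = 0.48 × 0.25 = 0.12
Apply inclusion-exclusion:
P(A ∪ B ∪ C) = 0.28 + 0.48 + 0.52 − 0.12 − 0.12 − 0.16 + 0.04 = 0.92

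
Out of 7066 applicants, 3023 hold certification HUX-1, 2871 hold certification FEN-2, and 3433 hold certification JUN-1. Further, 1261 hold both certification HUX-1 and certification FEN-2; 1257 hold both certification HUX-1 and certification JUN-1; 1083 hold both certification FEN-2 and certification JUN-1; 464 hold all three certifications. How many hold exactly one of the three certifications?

3517

By inclusion–exclusion (exactly-one form):
N(exactly one) = 3023 + 2871 + 3433 − 2·1261 − 2·1257 − 2·1083 + 3·464 = 3517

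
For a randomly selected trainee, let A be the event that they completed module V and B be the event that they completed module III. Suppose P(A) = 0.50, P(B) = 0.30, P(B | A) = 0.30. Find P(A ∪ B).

P(A ∩ B) = P(A)·P(B|A) = 0.50 × 0.30 = 0.15
P(A ∪ B) = 0.50 + 0.30 − 0.15 = 0.65

0.65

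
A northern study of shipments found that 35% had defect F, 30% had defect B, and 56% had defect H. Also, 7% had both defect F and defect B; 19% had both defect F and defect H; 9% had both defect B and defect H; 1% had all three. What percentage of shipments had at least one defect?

P(at least one) = 35 + 30 + 56 − 7 − 19 − 9 + 1 = 87%

87%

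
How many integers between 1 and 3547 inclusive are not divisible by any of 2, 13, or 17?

1542

floor(3547/2) + floor(3547/13) + floor(3547/17) − floor(3547/26) − floor(3547/34) − floor(3547/221) + floor(3547/442) = 1773 + 272 + 208 − 136 − 104 − 16 + 8 = 2005
3547 − 2005 = 1542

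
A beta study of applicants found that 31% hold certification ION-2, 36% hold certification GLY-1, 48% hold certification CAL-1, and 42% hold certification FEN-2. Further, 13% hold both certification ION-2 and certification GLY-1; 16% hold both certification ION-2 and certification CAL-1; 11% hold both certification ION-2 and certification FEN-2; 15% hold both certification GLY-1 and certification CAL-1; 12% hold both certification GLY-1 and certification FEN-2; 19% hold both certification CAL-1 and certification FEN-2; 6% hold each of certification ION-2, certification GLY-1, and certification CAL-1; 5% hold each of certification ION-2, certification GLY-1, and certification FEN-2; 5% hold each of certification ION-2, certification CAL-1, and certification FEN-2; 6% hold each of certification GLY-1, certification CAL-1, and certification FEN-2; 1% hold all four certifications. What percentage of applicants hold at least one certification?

By inclusion–exclusion:
P(at least one) = 31 + 36 + 48 + 42 − 13 − 16 − 11 − 15 − 12 − 19 + 6 + 5 + 5 + 6 − 1 = 92%

92%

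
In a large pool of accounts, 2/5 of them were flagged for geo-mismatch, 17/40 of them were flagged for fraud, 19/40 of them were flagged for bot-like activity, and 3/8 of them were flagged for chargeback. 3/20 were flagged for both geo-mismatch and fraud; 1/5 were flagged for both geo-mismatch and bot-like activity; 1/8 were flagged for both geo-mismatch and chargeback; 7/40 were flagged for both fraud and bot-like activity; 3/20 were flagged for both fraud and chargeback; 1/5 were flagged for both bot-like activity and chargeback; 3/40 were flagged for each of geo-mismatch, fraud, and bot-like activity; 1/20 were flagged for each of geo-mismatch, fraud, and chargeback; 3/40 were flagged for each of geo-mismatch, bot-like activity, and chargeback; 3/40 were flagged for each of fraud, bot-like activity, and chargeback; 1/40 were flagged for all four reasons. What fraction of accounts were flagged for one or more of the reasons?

37/40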